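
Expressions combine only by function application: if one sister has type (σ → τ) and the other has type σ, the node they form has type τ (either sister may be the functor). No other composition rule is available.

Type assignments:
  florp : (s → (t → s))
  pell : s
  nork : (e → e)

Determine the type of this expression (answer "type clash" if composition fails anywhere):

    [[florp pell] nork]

type clash

[florp pell]: functor florp : (s → (t → s)), argument pell : s; result (t → s).
At [[florp pell] nork]: neither (t → s) nor (e → e) can take the other as argument; the node is ill-typed.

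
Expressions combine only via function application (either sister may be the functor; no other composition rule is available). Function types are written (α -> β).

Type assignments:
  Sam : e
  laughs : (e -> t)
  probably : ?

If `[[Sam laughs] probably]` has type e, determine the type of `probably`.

(t -> e)

At [[Sam laughs] probably] (required: e): [Sam laughs] is t, which is not a function with range e; hence probably is the functor — type (t -> e).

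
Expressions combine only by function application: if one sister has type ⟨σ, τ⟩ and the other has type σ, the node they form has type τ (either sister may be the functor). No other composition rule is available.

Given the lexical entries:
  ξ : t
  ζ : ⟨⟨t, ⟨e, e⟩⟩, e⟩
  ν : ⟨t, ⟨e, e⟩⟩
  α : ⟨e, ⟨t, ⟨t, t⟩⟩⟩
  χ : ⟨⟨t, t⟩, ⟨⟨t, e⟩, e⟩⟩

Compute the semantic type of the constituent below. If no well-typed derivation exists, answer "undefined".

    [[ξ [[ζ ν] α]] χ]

[ζ ν] — ζ of type ⟨⟨t, ⟨e, e⟩⟩, e⟩ combines with ν of type ⟨t, ⟨e, e⟩⟩: type e.
[[ζ ν] α] — α of type ⟨e, ⟨t, ⟨t, t⟩⟩⟩ combines with [ζ ν] of type e: type ⟨t, ⟨t, t⟩⟩.
[ξ [[ζ ν] α]] — [[ζ ν] α] of type ⟨t, ⟨t, t⟩⟩ combines with ξ of type t: type ⟨t, t⟩.
[[ξ [[ζ ν] α]] χ] — χ of type ⟨⟨t, t⟩, ⟨⟨t, e⟩, e⟩⟩ combines with [ξ [[ζ ν] α]] of type ⟨t, t⟩: type ⟨⟨t, e⟩, e⟩.

⟨⟨t, e⟩, e⟩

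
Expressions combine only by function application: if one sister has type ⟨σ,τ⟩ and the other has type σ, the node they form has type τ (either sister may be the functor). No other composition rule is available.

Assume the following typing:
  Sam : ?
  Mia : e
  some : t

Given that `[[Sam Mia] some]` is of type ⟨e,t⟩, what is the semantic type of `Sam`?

⟨e,⟨t,⟨e,t⟩⟩⟩

At [[Sam Mia] some] (required: ⟨e,t⟩): some is t, which is not a function with range ⟨e,t⟩; hence [Sam Mia] is the functor — type ⟨t,⟨e,t⟩⟩.
At [Sam Mia] (required: ⟨t,⟨e,t⟩⟩): Mia is e, which is not a function with range ⟨t,⟨e,t⟩⟩; hence Sam is the functor — type ⟨e,⟨t,⟨e,t⟩⟩⟩.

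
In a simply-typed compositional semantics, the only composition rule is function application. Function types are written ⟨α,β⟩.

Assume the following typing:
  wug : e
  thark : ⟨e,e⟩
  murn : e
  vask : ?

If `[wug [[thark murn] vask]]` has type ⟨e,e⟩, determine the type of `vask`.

⟨e,⟨e,⟨e,e⟩⟩⟩

At [wug [[thark murn] vask]] (required: ⟨e,e⟩): wug is e, which is not a function with range ⟨e,e⟩; hence [[thark murn] vask] is the functor — type ⟨e,⟨e,e⟩⟩.
At [[thark murn] vask] (required: ⟨e,⟨e,e⟩⟩): [thark murn] is e, which is not a function with range ⟨e,⟨e,e⟩⟩; hence vask is the functor — type ⟨e,⟨e,⟨e,e⟩⟩⟩.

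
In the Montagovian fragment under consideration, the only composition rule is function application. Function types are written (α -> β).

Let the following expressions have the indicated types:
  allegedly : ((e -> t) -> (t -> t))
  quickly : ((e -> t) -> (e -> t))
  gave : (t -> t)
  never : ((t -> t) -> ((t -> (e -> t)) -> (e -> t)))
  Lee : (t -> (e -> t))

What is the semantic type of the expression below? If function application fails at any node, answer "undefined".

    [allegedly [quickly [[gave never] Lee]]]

(t -> t)

[gave never] — never of type ((t -> t) -> ((t -> (e -> t)) -> (e -> t))) combines with gave of type (t -> t): type ((t -> (e -> t)) -> (e -> t)).
[[gave never] Lee] — [gave never] of type ((t -> (e -> t)) -> (e -> t)) combines with Lee of type (t -> (e -> t)): type (e -> t).
[quickly [[gave never] Lee]] — quickly of type ((e -> t) -> (e -> t)) combines with [[gave never] Lee] of type (e -> t): type (e -> t).
[allegedly [quickly [[gave never] Lee]]] — allegedly of type ((e -> t) -> (t -> t)) combines with [quickly [[gave never] Lee]] of type (e -> t): type (t -> t).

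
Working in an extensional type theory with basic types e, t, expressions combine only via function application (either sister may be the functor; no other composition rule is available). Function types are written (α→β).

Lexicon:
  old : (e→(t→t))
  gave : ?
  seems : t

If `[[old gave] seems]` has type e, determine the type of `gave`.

((e→(t→t))→(t→e))

[[old gave] seems] must have type e. The sister seems has type t; that is not a function onto e, so [old gave] must be the functor, of type (t→e).
[old gave] must have type (t→e). The sister old has type (e→(t→t)); that is not a function onto (t→e), so gave must be the functor, of type ((e→(t→t))→(t→e)).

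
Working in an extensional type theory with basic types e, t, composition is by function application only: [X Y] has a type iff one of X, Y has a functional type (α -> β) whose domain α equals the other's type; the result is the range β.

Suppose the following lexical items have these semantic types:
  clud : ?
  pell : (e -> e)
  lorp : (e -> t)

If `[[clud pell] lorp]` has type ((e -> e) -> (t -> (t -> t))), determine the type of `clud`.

At [[clud pell] lorp] (required: ((e -> e) -> (t -> (t -> t)))): lorp is (e -> t), which is not a function with range ((e -> e) -> (t -> (t -> t))); hence [clud pell] is the functor — type ((e -> t) -> ((e -> e) -> (t -> (t -> t)))).
At [clud pell] (required: ((e -> t) -> ((e -> e) -> (t -> (t -> t))))): pell is (e -> e), which is not a function with range ((e -> t) -> ((e -> e) -> (t -> (t -> t)))); hence clud is the functor — type ((e -> e) -> ((e -> t) -> ((e -> e) -> (t -> (t -> t))))).

((e -> e) -> ((e -> t) -> ((e -> e) -> (t -> (t -> t)))))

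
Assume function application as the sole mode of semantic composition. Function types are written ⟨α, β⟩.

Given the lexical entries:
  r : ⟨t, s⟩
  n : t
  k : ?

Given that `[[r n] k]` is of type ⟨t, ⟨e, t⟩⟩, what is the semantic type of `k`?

For [[r n] k] to have type ⟨t, ⟨e, t⟩⟩ with [r n] of type s, k must be the function: k : ⟨s, ⟨t, ⟨e, t⟩⟩⟩.

⟨s, ⟨t, ⟨e, t⟩⟩⟩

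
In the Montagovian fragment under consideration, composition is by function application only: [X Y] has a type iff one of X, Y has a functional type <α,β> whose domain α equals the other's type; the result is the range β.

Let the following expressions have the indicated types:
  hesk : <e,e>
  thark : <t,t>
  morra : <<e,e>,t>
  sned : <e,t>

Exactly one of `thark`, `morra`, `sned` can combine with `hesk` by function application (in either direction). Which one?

morra

thark : <t,t> — does not combine with hesk.
morra — combines: morra : <<e,e>,t> takes hesk : <e,e> as argument, giving t.
sned : <e,t> — does not combine with hesk.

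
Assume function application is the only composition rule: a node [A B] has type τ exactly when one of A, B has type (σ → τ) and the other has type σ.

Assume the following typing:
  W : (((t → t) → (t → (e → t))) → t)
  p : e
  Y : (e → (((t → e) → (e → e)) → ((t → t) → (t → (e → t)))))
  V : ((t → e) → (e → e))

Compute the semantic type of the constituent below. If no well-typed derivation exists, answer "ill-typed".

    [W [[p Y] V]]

At [p Y], Y : (e → (((t → e) → (e → e)) → ((t → t) → (t → (e → t))))) takes p : e, giving (((t → e) → (e → e)) → ((t → t) → (t → (e → t)))).
At [[p Y] V], [p Y] : (((t → e) → (e → e)) → ((t → t) → (t → (e → t)))) takes V : ((t → e) → (e → e)), giving ((t → t) → (t → (e → t))).
At [W [[p Y] V]], W : (((t → t) → (t → (e → t))) → t) takes [[p Y] V] : ((t → t) → (t → (e → t))), giving t.

t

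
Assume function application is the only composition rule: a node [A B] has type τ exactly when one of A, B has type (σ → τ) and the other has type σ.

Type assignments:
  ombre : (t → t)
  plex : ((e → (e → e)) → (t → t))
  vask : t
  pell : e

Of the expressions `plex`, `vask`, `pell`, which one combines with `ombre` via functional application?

vask

plex : ((e → (e → e)) → (t → t)) — does not combine with ombre.
vask — combines: ombre : (t → t) takes vask : t as argument, giving t.
pell : e — does not combine with ombre.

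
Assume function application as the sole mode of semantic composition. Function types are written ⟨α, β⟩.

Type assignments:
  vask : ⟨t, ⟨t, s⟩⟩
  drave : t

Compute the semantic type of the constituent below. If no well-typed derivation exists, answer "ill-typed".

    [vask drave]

[vask drave]: functor vask : ⟨t, ⟨t, s⟩⟩, argument drave : t; result ⟨t, s⟩.

⟨t, s⟩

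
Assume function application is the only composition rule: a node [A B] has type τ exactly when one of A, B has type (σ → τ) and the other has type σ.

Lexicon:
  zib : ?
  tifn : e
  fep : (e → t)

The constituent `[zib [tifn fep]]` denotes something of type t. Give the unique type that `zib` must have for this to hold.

For [zib [tifn fep]] to have type t with [tifn fep] of type t, zib must be the function: zib : (t → t).

(t → t)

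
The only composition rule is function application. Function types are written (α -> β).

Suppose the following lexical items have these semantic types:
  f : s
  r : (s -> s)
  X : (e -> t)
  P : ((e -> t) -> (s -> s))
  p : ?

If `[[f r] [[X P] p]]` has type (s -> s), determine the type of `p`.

((s -> s) -> (s -> (s -> s)))

At [[f r] [[X P] p]] (required: (s -> s)): [f r] is s, which is not a function with range (s -> s); hence [[X P] p] is the functor — type (s -> (s -> s)).
At [[X P] p] (required: (s -> (s -> s))): [X P] is (s -> s), which is not a function with range (s -> (s -> s)); hence p is the functor — type ((s -> s) -> (s -> (s -> s))).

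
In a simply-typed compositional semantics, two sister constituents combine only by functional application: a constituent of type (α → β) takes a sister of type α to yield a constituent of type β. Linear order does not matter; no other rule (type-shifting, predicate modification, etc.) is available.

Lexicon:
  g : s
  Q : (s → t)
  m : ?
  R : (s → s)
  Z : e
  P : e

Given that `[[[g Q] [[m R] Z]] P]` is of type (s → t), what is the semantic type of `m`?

At [[[g Q] [[m R] Z]] P] (required: (s → t)): P is e, which is not a function with range (s → t); hence [[g Q] [[m R] Z]] is the functor — type (e → (s → t)).
At [[g Q] [[m R] Z]] (required: (e → (s → t))): [g Q] is t, which is not a function with range (e → (s → t)); hence [[m R] Z] is the functor — type (t → (e → (s → t))).
At [[m R] Z] (required: (t → (e → (s → t)))): Z is e, which is not a function with range (t → (e → (s → t))); hence [m R] is the functor — type (e → (t → (e → (s → t)))).
At [m R] (required: (e → (t → (e → (s → t))))): R is (s → s), which is not a function with range (e → (t → (e → (s → t)))); hence m is the functor — type ((s → s) → (e → (t → (e → (s → t))))).

((s → s) → (e → (t → (e → (s → t)))))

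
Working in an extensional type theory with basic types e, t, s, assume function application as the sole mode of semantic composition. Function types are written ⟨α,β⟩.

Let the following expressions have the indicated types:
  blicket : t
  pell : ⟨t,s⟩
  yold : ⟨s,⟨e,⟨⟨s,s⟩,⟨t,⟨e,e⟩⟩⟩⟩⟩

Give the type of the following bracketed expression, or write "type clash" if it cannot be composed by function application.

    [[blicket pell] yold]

[blicket pell]: functor pell : ⟨t,s⟩, argument blicket : t; result s.
[[blicket pell] yold]: functor yold : ⟨s,⟨e,⟨⟨s,s⟩,⟨t,⟨e,e⟩⟩⟩⟩⟩, argument [blicket pell] : s; result ⟨e,⟨⟨s,s⟩,⟨t,⟨e,e⟩⟩⟩⟩.

⟨e,⟨⟨s,s⟩,⟨t,⟨e,e⟩⟩⟩⟩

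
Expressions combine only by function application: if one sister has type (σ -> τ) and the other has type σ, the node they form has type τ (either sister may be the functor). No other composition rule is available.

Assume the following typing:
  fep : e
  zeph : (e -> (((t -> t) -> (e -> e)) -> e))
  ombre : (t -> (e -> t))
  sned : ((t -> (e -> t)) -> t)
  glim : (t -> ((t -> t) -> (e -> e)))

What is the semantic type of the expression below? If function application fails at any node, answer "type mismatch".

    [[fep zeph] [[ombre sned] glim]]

e

At [fep zeph], zeph : (e -> (((t -> t) -> (e -> e)) -> e)) takes fep : e, giving (((t -> t) -> (e -> e)) -> e).
At [ombre sned], sned : ((t -> (e -> t)) -> t) takes ombre : (t -> (e -> t)), giving t.
At [[ombre sned] glim], glim : (t -> ((t -> t) -> (e -> e))) takes [ombre sned] : t, giving ((t -> t) -> (e -> e)).
At [[fep zeph] [[ombre sned] glim]], [fep zeph] : (((t -> t) -> (e -> e)) -> e) takes [[ombre sned] glim] : ((t -> t) -> (e -> e)), giving e.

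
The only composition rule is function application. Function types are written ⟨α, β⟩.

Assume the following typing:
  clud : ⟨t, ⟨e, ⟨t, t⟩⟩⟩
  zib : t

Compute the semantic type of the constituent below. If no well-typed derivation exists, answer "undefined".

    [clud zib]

[clud zib]: clud is ⟨t, ⟨e, ⟨t, t⟩⟩⟩, zib is t; result ⟨e, ⟨t, t⟩⟩.

⟨e, ⟨t, t⟩⟩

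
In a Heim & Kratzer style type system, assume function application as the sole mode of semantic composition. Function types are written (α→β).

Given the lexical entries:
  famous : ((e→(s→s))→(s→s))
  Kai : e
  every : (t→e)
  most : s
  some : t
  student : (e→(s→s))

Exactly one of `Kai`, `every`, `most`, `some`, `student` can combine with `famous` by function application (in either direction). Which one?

Kai : e — neither side's domain matches the other.
every : (t→e) — neither side's domain matches the other.
most : s — neither side's domain matches the other.
some : t — neither side's domain matches the other.
student — combines: famous : ((e→(s→s))→(s→s)) takes student : (e→(s→s)) as argument, giving (s→s).

student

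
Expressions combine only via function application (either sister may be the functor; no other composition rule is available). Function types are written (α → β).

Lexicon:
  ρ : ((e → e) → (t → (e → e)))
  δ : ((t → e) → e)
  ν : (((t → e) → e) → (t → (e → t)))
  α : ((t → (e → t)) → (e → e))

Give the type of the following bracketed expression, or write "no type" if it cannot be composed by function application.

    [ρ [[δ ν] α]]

At [δ ν], ν : (((t → e) → e) → (t → (e → t))) takes δ : ((t → e) → e), giving (t → (e → t)).
At [[δ ν] α], α : ((t → (e → t)) → (e → e)) takes [δ ν] : (t → (e → t)), giving (e → e).
At [ρ [[δ ν] α]], ρ : ((e → e) → (t → (e → e))) takes [[δ ν] α] : (e → e), giving (t → (e → e)).

(t → (e → e))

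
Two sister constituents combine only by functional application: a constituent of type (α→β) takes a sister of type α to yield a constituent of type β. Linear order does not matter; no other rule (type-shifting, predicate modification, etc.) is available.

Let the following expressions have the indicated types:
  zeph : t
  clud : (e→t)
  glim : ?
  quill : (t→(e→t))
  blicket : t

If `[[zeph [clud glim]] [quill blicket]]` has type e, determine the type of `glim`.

((e→t)→(t→((e→t)→e)))

At [[zeph [clud glim]] [quill blicket]] (required: e): [quill blicket] is (e→t), which is not a function with range e; hence [zeph [clud glim]] is the functor — type ((e→t)→e).
At [zeph [clud glim]] (required: ((e→t)→e)): zeph is t, which is not a function with range ((e→t)→e); hence [clud glim] is the functor — type (t→((e→t)→e)).
At [clud glim] (required: (t→((e→t)→e))): clud is (e→t), which is not a function with range (t→((e→t)→e)); hence glim is the functor — type ((e→t)→(t→((e→t)→e))).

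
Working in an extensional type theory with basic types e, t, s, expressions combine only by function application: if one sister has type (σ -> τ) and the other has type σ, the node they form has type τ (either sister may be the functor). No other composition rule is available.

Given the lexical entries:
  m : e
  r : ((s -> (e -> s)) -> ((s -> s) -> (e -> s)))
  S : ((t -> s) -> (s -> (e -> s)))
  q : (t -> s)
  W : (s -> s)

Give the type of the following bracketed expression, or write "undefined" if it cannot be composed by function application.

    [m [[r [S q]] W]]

s

[S q]: functor S : ((t -> s) -> (s -> (e -> s))), argument q : (t -> s); result (s -> (e -> s)).
[r [S q]]: functor r : ((s -> (e -> s)) -> ((s -> s) -> (e -> s))), argument [S q] : (s -> (e -> s)); result ((s -> s) -> (e -> s)).
[[r [S q]] W]: functor [r [S q]] : ((s -> s) -> (e -> s)), argument W : (s -> s); result (e -> s).
[m [[r [S q]] W]]: functor [[r [S q]] W] : (e -> s), argument m : e; result s.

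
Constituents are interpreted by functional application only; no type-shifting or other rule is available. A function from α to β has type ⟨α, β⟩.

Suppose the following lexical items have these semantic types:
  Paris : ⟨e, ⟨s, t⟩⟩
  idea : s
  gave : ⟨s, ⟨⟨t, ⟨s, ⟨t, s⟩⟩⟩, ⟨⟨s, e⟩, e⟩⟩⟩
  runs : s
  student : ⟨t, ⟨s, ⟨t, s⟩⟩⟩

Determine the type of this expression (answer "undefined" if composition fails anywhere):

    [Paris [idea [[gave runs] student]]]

undefined

[gave runs]: gave is ⟨s, ⟨⟨t, ⟨s, ⟨t, s⟩⟩⟩, ⟨⟨s, e⟩, e⟩⟩⟩, runs is s; result ⟨⟨t, ⟨s, ⟨t, s⟩⟩⟩, ⟨⟨s, e⟩, e⟩⟩.
[[gave runs] student]: [gave runs] is ⟨⟨t, ⟨s, ⟨t, s⟩⟩⟩, ⟨⟨s, e⟩, e⟩⟩, student is ⟨t, ⟨s, ⟨t, s⟩⟩⟩; result ⟨⟨s, e⟩, e⟩.
At [idea [[gave runs] student]]: neither s nor ⟨⟨s, e⟩, e⟩ can take the other as argument; the node is ill-typed.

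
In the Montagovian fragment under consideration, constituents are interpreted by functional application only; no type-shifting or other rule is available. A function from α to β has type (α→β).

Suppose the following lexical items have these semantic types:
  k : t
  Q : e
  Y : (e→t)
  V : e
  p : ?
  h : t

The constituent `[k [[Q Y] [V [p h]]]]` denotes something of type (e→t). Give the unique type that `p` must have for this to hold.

(t→(e→(t→(t→(e→t)))))

For [k [[Q Y] [V [p h]]]] to have type (e→t) with k of type t, [[Q Y] [V [p h]]] must be the function: [[Q Y] [V [p h]]] : (t→(e→t)).
For [[Q Y] [V [p h]]] to have type (t→(e→t)) with [Q Y] of type t, [V [p h]] must be the function: [V [p h]] : (t→(t→(e→t))).
For [V [p h]] to have type (t→(t→(e→t))) with V of type e, [p h] must be the function: [p h] : (e→(t→(t→(e→t)))).
For [p h] to have type (e→(t→(t→(e→t)))) with h of type t, p must be the function: p : (t→(e→(t→(t→(e→t))))).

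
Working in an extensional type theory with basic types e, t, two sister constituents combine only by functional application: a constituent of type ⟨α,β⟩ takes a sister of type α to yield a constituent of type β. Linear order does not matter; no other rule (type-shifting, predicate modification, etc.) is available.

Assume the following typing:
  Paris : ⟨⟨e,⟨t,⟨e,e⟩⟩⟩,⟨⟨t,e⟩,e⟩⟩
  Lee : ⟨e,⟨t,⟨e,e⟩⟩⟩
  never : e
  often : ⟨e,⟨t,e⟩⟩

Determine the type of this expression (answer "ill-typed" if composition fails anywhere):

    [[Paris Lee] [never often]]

e

[Paris Lee]: functor Paris : ⟨⟨e,⟨t,⟨e,e⟩⟩⟩,⟨⟨t,e⟩,e⟩⟩, argument Lee : ⟨e,⟨t,⟨e,e⟩⟩⟩; result ⟨⟨t,e⟩,e⟩.
[never often]: functor often : ⟨e,⟨t,e⟩⟩, argument never : e; result ⟨t,e⟩.
[[Paris Lee] [never often]]: functor [Paris Lee] : ⟨⟨t,e⟩,e⟩, argument [never often] : ⟨t,e⟩; result e.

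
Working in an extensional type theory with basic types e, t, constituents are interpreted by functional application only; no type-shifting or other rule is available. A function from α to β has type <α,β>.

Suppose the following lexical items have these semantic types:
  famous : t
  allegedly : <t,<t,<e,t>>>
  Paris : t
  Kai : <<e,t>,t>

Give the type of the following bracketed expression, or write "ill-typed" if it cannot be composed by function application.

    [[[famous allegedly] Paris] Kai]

[famous allegedly]: functor allegedly : <t,<t,<e,t>>>, argument famous : t; result <t,<e,t>>.
[[famous allegedly] Paris]: functor [famous allegedly] : <t,<e,t>>, argument Paris : t; result <e,t>.
[[[famous allegedly] Paris] Kai]: functor Kai : <<e,t>,t>, argument [[famous allegedly] Paris] : <e,t>; result t.

t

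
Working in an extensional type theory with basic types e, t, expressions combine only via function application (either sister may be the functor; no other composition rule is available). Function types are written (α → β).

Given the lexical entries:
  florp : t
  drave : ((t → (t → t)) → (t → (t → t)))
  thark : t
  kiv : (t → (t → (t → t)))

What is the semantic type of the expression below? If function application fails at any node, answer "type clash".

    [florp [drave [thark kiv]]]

(t → t)

[thark kiv]: kiv is (t → (t → (t → t))), thark is t; result (t → (t → t)).
[drave [thark kiv]]: drave is ((t → (t → t)) → (t → (t → t))), [thark kiv] is (t → (t → t)); result (t → (t → t)).
[florp [drave [thark kiv]]]: [drave [thark kiv]] is (t → (t → t)), florp is t; result (t → t).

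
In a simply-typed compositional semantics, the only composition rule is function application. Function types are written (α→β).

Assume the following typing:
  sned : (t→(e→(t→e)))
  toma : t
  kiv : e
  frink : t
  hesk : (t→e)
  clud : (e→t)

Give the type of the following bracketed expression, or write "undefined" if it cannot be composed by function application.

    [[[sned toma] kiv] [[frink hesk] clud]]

[sned toma]: sned is (t→(e→(t→e))), toma is t; result (e→(t→e)).
[[sned toma] kiv]: [sned toma] is (e→(t→e)), kiv is e; result (t→e).
[frink hesk]: hesk is (t→e), frink is t; result e.
[[frink hesk] clud]: clud is (e→t), [frink hesk] is e; result t.
[[[sned toma] kiv] [[frink hesk] clud]]: [[sned toma] kiv] is (t→e), [[frink hesk] clud] is t; result e.

e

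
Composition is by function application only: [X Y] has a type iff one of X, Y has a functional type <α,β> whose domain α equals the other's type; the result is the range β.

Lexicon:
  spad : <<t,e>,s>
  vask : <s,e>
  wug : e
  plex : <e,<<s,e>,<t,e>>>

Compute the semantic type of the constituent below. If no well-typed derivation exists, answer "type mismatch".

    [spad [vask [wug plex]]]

[wug plex]: plex is <e,<<s,e>,<t,e>>>, wug is e; result <<s,e>,<t,e>>.
[vask [wug plex]]: [wug plex] is <<s,e>,<t,e>>, vask is <s,e>; result <t,e>.
[spad [vask [wug plex]]]: spad is <<t,e>,s>, [vask [wug plex]] is <t,e>; result s.

s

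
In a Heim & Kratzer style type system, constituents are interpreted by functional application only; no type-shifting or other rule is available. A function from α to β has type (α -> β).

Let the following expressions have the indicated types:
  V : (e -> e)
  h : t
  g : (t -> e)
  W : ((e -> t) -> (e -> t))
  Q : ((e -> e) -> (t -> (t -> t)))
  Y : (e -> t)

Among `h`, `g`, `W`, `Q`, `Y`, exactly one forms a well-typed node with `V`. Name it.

Q

h : t — does not combine with V.
g : (t -> e) — does not combine with V.
W : ((e -> t) -> (e -> t)) — does not combine with V.
Q — combines: Q : ((e -> e) -> (t -> (t -> t))) takes V : (e -> e) as argument, giving (t -> (t -> t)).
Y : (e -> t) — does not combine with V.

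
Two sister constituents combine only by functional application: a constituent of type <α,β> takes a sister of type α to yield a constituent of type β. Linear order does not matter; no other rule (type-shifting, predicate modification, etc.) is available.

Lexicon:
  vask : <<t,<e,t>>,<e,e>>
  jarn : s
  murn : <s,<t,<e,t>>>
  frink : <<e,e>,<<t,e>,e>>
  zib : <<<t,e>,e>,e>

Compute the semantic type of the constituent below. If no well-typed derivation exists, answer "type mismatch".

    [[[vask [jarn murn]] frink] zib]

e

[jarn murn]: <s,<t,<e,t>>> applied to s yields <t,<e,t>>.
[vask [jarn murn]]: <<t,<e,t>>,<e,e>> applied to <t,<e,t>> yields <e,e>.
[[vask [jarn murn]] frink]: <<e,e>,<<t,e>,e>> applied to <e,e> yields <<t,e>,e>.
[[[vask [jarn murn]] frink] zib]: <<<t,e>,e>,e> applied to <<t,e>,e> yields e.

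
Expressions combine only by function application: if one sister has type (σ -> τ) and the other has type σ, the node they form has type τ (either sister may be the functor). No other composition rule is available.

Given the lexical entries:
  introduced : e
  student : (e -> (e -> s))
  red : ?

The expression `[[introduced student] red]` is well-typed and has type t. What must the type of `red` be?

For [[introduced student] red] to have type t with [introduced student] of type (e -> s), red must be the function: red : ((e -> s) -> t).

((e -> s) -> t)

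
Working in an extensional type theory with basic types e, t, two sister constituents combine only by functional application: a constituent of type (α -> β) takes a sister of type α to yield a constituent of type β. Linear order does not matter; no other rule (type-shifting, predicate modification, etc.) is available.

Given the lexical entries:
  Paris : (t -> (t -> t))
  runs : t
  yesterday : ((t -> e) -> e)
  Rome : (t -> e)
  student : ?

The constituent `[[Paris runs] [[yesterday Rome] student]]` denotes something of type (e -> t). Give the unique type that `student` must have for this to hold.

(e -> ((t -> t) -> (e -> t)))

At [[Paris runs] [[yesterday Rome] student]] (required: (e -> t)): [Paris runs] is (t -> t), which is not a function with range (e -> t); hence [[yesterday Rome] student] is the functor — type ((t -> t) -> (e -> t)).
At [[yesterday Rome] student] (required: ((t -> t) -> (e -> t))): [yesterday Rome] is e, which is not a function with range ((t -> t) -> (e -> t)); hence student is the functor — type (e -> ((t -> t) -> (e -> t))).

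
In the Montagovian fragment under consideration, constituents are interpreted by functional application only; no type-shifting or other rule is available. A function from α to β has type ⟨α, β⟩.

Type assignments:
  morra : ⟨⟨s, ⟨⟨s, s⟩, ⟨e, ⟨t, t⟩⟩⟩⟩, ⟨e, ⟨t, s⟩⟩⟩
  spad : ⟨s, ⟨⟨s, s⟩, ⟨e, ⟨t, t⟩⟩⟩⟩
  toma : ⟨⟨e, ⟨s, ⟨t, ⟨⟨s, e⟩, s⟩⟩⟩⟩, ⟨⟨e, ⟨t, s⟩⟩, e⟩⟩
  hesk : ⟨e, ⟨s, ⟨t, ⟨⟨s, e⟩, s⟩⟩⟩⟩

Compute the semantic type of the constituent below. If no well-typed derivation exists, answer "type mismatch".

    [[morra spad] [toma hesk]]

e

[morra spad]: morra is ⟨⟨s, ⟨⟨s, s⟩, ⟨e, ⟨t, t⟩⟩⟩⟩, ⟨e, ⟨t, s⟩⟩⟩, spad is ⟨s, ⟨⟨s, s⟩, ⟨e, ⟨t, t⟩⟩⟩⟩; result ⟨e, ⟨t, s⟩⟩.
[toma hesk]: toma is ⟨⟨e, ⟨s, ⟨t, ⟨⟨s, e⟩, s⟩⟩⟩⟩, ⟨⟨e, ⟨t, s⟩⟩, e⟩⟩, hesk is ⟨e, ⟨s, ⟨t, ⟨⟨s, e⟩, s⟩⟩⟩⟩; result ⟨⟨e, ⟨t, s⟩⟩, e⟩.
[[morra spad] [toma hesk]]: [toma hesk] is ⟨⟨e, ⟨t, s⟩⟩, e⟩, [morra spad] is ⟨e, ⟨t, s⟩⟩; result e.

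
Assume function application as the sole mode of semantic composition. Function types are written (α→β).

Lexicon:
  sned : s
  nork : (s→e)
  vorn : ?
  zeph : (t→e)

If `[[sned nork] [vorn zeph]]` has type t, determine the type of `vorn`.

((t→e)→(e→t))

[[sned nork] [vorn zeph]] must have type t. The sister [sned nork] has type e; that is not a function onto t, so [vorn zeph] must be the functor, of type (e→t).
[vorn zeph] must have type (e→t). The sister zeph has type (t→e); that is not a function onto (e→t), so vorn must be the functor, of type ((t→e)→(e→t)).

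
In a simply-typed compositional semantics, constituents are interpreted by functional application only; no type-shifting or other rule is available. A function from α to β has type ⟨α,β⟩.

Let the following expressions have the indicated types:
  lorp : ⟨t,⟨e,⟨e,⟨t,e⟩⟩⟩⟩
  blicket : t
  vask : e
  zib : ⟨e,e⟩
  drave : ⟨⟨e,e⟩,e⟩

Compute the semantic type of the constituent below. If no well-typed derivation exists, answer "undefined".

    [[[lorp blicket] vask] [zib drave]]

At [lorp blicket], lorp : ⟨t,⟨e,⟨e,⟨t,e⟩⟩⟩⟩ takes blicket : t, giving ⟨e,⟨e,⟨t,e⟩⟩⟩.
At [[lorp blicket] vask], [lorp blicket] : ⟨e,⟨e,⟨t,e⟩⟩⟩ takes vask : e, giving ⟨e,⟨t,e⟩⟩.
At [zib drave], drave : ⟨⟨e,e⟩,e⟩ takes zib : ⟨e,e⟩, giving e.
At [[[lorp blicket] vask] [zib drave]], [[lorp blicket] vask] : ⟨e,⟨t,e⟩⟩ takes [zib drave] : e, giving ⟨t,e⟩.

⟨t,e⟩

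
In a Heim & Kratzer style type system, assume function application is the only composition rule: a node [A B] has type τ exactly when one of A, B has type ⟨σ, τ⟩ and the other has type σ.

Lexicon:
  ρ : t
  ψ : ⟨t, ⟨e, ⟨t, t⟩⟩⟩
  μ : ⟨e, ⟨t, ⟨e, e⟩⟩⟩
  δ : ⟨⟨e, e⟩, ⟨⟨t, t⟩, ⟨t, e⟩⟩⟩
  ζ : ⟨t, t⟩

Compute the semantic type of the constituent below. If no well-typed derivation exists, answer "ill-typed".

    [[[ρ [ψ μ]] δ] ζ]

[ψ μ]: ⟨t, ⟨e, ⟨t, t⟩⟩⟩ with ⟨e, ⟨t, ⟨e, e⟩⟩⟩ — neither is a function whose domain matches the other; composition fails here.

ill-typed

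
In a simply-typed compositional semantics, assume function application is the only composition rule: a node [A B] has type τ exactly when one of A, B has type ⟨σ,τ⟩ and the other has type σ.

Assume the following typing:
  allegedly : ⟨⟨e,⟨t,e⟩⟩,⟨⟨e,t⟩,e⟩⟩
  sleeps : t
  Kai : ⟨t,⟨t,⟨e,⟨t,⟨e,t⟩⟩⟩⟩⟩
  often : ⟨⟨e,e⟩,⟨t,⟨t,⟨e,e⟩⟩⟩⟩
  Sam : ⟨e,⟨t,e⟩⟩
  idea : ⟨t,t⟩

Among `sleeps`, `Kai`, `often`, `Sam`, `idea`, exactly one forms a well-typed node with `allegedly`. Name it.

sleeps : t — neither side's domain matches the other.
Kai : ⟨t,⟨t,⟨e,⟨t,⟨e,t⟩⟩⟩⟩⟩ — neither side's domain matches the other.
often : ⟨⟨e,e⟩,⟨t,⟨t,⟨e,e⟩⟩⟩⟩ — neither side's domain matches the other.
Sam — combines: allegedly : ⟨⟨e,⟨t,e⟩⟩,⟨⟨e,t⟩,e⟩⟩ takes Sam : ⟨e,⟨t,e⟩⟩ as argument, giving ⟨⟨e,t⟩,e⟩.
idea : ⟨t,t⟩ — neither side's domain matches the other.

Sam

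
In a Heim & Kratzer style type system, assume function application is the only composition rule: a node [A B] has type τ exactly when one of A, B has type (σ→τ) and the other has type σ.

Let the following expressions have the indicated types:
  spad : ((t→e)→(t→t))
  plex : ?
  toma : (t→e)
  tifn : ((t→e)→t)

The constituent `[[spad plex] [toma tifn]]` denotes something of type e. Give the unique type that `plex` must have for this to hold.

[[spad plex] [toma tifn]] is required to be e. [toma tifn] : t cannot yield e as functor, so [spad plex] : (t→e).
[spad plex] is required to be (t→e). spad : ((t→e)→(t→t)) cannot yield (t→e) as functor, so plex : (((t→e)→(t→t))→(t→e)).

(((t→e)→(t→t))→(t→e))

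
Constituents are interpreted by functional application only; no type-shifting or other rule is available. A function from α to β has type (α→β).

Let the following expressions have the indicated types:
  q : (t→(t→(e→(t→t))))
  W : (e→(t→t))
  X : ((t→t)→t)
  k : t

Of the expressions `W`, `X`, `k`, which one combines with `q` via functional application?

k

W : (e→(t→t)) — neither side's domain matches the other.
X : ((t→t)→t) — neither side's domain matches the other.
k — combines: q : (t→(t→(e→(t→t)))) takes k : t as argument, giving (t→(e→(t→t))).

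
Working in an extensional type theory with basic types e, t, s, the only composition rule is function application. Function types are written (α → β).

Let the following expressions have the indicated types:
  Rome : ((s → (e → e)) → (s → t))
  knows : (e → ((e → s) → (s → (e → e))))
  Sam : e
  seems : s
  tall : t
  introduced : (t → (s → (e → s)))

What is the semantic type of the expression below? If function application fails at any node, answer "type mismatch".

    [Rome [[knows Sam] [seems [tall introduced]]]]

(s → t)

At [knows Sam], knows : (e → ((e → s) → (s → (e → e)))) takes Sam : e, giving ((e → s) → (s → (e → e))).
At [tall introduced], introduced : (t → (s → (e → s))) takes tall : t, giving (s → (e → s)).
At [seems [tall introduced]], [tall introduced] : (s → (e → s)) takes seems : s, giving (e → s).
At [[knows Sam] [seems [tall introduced]]], [knows Sam] : ((e → s) → (s → (e → e))) takes [seems [tall introduced]] : (e → s), giving (s → (e → e)).
At [Rome [[knows Sam] [seems [tall introduced]]]], Rome : ((s → (e → e)) → (s → t)) takes [[knows Sam] [seems [tall introduced]]] : (s → (e → e)), giving (s → t).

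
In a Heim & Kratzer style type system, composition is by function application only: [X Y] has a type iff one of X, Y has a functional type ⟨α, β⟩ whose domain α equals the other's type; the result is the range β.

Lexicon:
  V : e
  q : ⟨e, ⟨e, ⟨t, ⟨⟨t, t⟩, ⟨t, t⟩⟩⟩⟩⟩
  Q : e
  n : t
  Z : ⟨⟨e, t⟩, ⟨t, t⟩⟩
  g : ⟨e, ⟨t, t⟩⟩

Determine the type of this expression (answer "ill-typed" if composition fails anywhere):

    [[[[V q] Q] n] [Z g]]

ill-typed

At [V q], q : ⟨e, ⟨e, ⟨t, ⟨⟨t, t⟩, ⟨t, t⟩⟩⟩⟩⟩ takes V : e, giving ⟨e, ⟨t, ⟨⟨t, t⟩, ⟨t, t⟩⟩⟩⟩.
At [[V q] Q], [V q] : ⟨e, ⟨t, ⟨⟨t, t⟩, ⟨t, t⟩⟩⟩⟩ takes Q : e, giving ⟨t, ⟨⟨t, t⟩, ⟨t, t⟩⟩⟩.
At [[[V q] Q] n], [[V q] Q] : ⟨t, ⟨⟨t, t⟩, ⟨t, t⟩⟩⟩ takes n : t, giving ⟨⟨t, t⟩, ⟨t, t⟩⟩.
At [Z g]: neither ⟨⟨e, t⟩, ⟨t, t⟩⟩ nor ⟨e, ⟨t, t⟩⟩ can take the other as argument; the node is ill-typed.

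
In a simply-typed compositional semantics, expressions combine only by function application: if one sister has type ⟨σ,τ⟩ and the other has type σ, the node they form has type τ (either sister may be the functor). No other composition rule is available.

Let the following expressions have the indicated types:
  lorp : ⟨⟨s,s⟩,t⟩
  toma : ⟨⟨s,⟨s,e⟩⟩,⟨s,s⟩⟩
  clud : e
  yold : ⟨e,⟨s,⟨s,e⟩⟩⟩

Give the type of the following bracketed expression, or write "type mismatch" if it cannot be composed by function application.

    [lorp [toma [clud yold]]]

At [clud yold], yold : ⟨e,⟨s,⟨s,e⟩⟩⟩ takes clud : e, giving ⟨s,⟨s,e⟩⟩.
At [toma [clud yold]], toma : ⟨⟨s,⟨s,e⟩⟩,⟨s,s⟩⟩ takes [clud yold] : ⟨s,⟨s,e⟩⟩, giving ⟨s,s⟩.
At [lorp [toma [clud yold]]], lorp : ⟨⟨s,s⟩,t⟩ takes [toma [clud yold]] : ⟨s,s⟩, giving t.

t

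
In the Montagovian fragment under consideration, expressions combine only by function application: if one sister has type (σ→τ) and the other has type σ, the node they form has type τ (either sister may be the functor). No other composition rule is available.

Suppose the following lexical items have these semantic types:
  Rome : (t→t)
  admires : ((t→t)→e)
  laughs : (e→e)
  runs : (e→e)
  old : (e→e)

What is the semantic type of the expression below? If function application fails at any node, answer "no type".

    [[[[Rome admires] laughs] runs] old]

e

[Rome admires]: admires is ((t→t)→e), Rome is (t→t); result e.
[[Rome admires] laughs]: laughs is (e→e), [Rome admires] is e; result e.
[[[Rome admires] laughs] runs]: runs is (e→e), [[Rome admires] laughs] is e; result e.
[[[[Rome admires] laughs] runs] old]: old is (e→e), [[[Rome admires] laughs] runs] is e; result e.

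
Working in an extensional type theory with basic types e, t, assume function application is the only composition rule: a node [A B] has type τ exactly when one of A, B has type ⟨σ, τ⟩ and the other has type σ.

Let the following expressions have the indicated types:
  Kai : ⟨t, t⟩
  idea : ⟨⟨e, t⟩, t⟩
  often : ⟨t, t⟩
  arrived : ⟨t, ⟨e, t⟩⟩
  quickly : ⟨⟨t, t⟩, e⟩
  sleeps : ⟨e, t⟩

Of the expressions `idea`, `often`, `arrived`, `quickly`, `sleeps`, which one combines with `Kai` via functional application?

quickly

idea : ⟨⟨e, t⟩, t⟩ — does not combine with Kai.
often : ⟨t, t⟩ — does not combine with Kai.
arrived : ⟨t, ⟨e, t⟩⟩ — does not combine with Kai.
quickly — combines: quickly : ⟨⟨t, t⟩, e⟩ takes Kai : ⟨t, t⟩ as argument, giving e.
sleeps : ⟨e, t⟩ — does not combine with Kai.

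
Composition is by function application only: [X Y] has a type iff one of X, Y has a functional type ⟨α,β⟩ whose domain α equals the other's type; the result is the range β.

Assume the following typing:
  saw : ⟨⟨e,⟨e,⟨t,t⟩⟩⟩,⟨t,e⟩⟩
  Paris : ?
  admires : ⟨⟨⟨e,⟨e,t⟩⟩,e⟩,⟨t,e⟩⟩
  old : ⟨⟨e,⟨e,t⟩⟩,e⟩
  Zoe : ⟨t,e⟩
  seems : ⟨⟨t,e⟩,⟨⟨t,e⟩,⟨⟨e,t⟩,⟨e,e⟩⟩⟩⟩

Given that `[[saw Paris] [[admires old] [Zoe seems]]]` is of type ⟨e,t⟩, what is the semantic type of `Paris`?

At [[saw Paris] [[admires old] [Zoe seems]]] (required: ⟨e,t⟩): [[admires old] [Zoe seems]] is ⟨⟨e,t⟩,⟨e,e⟩⟩, which is not a function with range ⟨e,t⟩; hence [saw Paris] is the functor — type ⟨⟨⟨e,t⟩,⟨e,e⟩⟩,⟨e,t⟩⟩.
At [saw Paris] (required: ⟨⟨⟨e,t⟩,⟨e,e⟩⟩,⟨e,t⟩⟩): saw is ⟨⟨e,⟨e,⟨t,t⟩⟩⟩,⟨t,e⟩⟩, which is not a function with range ⟨⟨⟨e,t⟩,⟨e,e⟩⟩,⟨e,t⟩⟩; hence Paris is the functor — type ⟨⟨⟨e,⟨e,⟨t,t⟩⟩⟩,⟨t,e⟩⟩,⟨⟨⟨e,t⟩,⟨e,e⟩⟩,⟨e,t⟩⟩⟩.

⟨⟨⟨e,⟨e,⟨t,t⟩⟩⟩,⟨t,e⟩⟩,⟨⟨⟨e,t⟩,⟨e,e⟩⟩,⟨e,t⟩⟩⟩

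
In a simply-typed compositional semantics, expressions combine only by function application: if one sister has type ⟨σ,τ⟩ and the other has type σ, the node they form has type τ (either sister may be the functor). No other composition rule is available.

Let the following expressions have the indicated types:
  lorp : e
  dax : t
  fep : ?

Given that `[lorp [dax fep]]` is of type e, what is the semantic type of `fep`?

At [lorp [dax fep]] (required: e): lorp is e, which is not a function with range e; hence [dax fep] is the functor — type ⟨e,e⟩.
At [dax fep] (required: ⟨e,e⟩): dax is t, which is not a function with range ⟨e,e⟩; hence fep is the functor — type ⟨t,⟨e,e⟩⟩.

⟨t,⟨e,e⟩⟩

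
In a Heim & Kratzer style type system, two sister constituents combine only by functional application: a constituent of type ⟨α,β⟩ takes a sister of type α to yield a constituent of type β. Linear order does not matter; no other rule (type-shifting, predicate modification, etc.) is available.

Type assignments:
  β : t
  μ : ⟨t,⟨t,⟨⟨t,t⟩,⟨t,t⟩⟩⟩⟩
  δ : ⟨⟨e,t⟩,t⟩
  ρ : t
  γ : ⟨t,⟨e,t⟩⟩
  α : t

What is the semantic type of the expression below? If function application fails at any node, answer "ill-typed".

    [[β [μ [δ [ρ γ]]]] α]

[ρ γ] — γ of type ⟨t,⟨e,t⟩⟩ combines with ρ of type t: type ⟨e,t⟩.
[δ [ρ γ]] — δ of type ⟨⟨e,t⟩,t⟩ combines with [ρ γ] of type ⟨e,t⟩: type t.
[μ [δ [ρ γ]]] — μ of type ⟨t,⟨t,⟨⟨t,t⟩,⟨t,t⟩⟩⟩⟩ combines with [δ [ρ γ]] of type t: type ⟨t,⟨⟨t,t⟩,⟨t,t⟩⟩⟩.
[β [μ [δ [ρ γ]]]] — [μ [δ [ρ γ]]] of type ⟨t,⟨⟨t,t⟩,⟨t,t⟩⟩⟩ combines with β of type t: type ⟨⟨t,t⟩,⟨t,t⟩⟩.
At [[β [μ [δ [ρ γ]]]] α]: neither ⟨⟨t,t⟩,⟨t,t⟩⟩ nor t can take the other as argument; the node is ill-typed.

ill-typed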